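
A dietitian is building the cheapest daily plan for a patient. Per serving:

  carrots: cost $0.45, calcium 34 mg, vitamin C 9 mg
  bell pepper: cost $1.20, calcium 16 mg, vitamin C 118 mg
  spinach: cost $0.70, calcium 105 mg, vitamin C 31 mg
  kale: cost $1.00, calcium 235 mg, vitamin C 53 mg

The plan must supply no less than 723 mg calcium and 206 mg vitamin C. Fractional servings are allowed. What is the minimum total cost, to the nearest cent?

This is a tiny linear program; its minimum lies at a vertex of the feasible set. List the vertices and price them.
carrots only: max(723/34, 206/9) = 22.89 servings → $10.30.
bell pepper only: max(723/16, 206/118) = 45.19 servings → $54.23.
spinach only: max(723/105, 206/31) = 6.886 servings → $4.82.
kale only: max(723/235, 206/53) = 3.887 servings → $3.89.
carrots + bell pepper with both tight: 21.2 servings and 0.1285 servings → $9.70.
carrots + spinach with both tight: 7.183 servings and 4.56 servings → $6.42.
carrots + kale: intersection lies outside the first quadrant.
bell pepper + spinach with both targets exact would need a negative amount; discard.
bell pepper + kale with both tight: 0.3754 servings and 3.051 servings → $3.50.
spinach + kale with both tight: 5.867 servings and 0.4552 servings → $4.56.
Cheapest feasible corner: $3.50.

$3.50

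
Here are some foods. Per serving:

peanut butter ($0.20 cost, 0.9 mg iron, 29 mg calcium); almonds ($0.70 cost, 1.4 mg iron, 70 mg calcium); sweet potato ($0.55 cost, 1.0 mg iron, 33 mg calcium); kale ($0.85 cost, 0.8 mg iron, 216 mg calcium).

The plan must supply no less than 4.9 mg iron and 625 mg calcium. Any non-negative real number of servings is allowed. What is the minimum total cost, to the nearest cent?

$2.74

Compare the cost at each extreme point of the feasible region.
peanut butter only: max(4.9/0.9, 625/29) = 21.55 servings → $4.31.
almonds only: max(4.9/1.4, 625/70) = 8.929 servings → $6.25.
sweet potato only: max(4.9/1.0, 625/33) = 18.94 servings → $10.42.
kale only: max(4.9/0.8, 625/216) = 6.125 servings → $5.21.
peanut butter + almonds: the both-tight solution has a negative serving — not a feasible corner.
peanut butter + sweet potato: intersection lies outside the first quadrant.
peanut butter + kale with both tight: 3.262 servings and 2.456 servings → $2.74.
almonds + sweet potato with both targets exact would need a negative amount; discard.
almonds + kale with both tight: 2.266 servings and 2.159 servings → $3.42.
sweet potato + kale with both tight: 2.945 servings and 2.444 servings → $3.70.
The minimum over all feasible corners is $2.74.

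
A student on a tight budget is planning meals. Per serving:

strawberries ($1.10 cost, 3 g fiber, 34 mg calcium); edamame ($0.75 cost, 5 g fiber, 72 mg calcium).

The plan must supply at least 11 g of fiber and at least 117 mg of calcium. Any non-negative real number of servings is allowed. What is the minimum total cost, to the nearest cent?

At the optimum either one food covers both requirements or two foods hit both targets exactly; no other combination can be cheaper.
strawberries only: max(11/3, 117/34) = 3.667 servings → $4.03.
edamame only: max(11/5, 117/72) = 2.2 servings → $1.65.
strawberries + edamame with both targets exact would need a negative amount; discard.
The minimum over all feasible corners is $1.65.

$1.65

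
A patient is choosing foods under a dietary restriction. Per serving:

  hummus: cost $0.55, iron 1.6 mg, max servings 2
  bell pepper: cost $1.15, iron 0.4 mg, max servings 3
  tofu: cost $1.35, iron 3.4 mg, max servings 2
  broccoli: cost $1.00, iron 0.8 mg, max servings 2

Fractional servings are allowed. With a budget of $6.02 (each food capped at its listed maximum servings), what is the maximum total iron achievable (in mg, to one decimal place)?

Iron per dollar: hummus 2.909, tofu 2.519, broccoli 0.8, bell pepper 0.3478.
Take 2 servings of hummus: spends $1.10, +3.2 mg iron (running total 3.2 mg).
Take 2 servings of tofu: spends $2.70, +6.8 mg iron (running total 10.0 mg).
Take 2 servings of broccoli: spends $2.00, +1.6 mg iron (running total 11.6 mg).
Take 0.1913 servings of bell pepper: spends $0.22, +0.1 mg iron (running total 11.7 mg).
Filling greedily by iron-per-dollar is optimal for one linear limit, giving 11.7 mg.

11.7 mg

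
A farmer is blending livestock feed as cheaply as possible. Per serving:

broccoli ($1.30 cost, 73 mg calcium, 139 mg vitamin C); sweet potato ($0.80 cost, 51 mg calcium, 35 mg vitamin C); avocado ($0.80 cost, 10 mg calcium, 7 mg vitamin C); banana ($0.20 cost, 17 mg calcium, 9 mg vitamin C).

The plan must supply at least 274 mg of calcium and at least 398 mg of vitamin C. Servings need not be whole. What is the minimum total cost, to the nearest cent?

The cheapest plan sits at a corner of the feasible region — with two constraints it uses at most two foods.
broccoli only: max(274/73, 398/139) = 3.753 servings → $4.88.
sweet potato only: max(274/51, 398/35) = 11.37 servings → $9.10.
avocado only: max(274/10, 398/7) = 56.86 servings → $45.49.
banana only: max(274/17, 398/9) = 44.22 servings → $8.84.
broccoli + sweet potato with both tight: 2.362 servings and 1.992 servings → $4.66.
broccoli + avocado with both tight: 2.346 servings and 10.28 servings → $11.27.
broccoli + banana with both tight: 2.521 servings and 5.294 servings → $4.34.
sweet potato + avocado: intersection lies outside the first quadrant.
sweet potato + banana: the both-tight solution has a negative serving — not a feasible corner.
avocado + banana: the both-tight solution has a negative serving — not a feasible corner.
The minimum over all feasible corners is $4.34.

$4.34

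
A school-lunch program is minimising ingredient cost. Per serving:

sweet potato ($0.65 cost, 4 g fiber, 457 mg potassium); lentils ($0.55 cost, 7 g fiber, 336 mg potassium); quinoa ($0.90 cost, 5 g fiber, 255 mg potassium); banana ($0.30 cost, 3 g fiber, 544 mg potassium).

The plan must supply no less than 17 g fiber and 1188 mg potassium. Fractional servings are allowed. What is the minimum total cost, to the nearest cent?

$1.40

sweet potato only: max(17/4, 1188/457) = 4.25 servings → $2.76.
lentils only: max(17/7, 1188/336) = 3.536 servings → $1.94.
quinoa only: max(17/5, 1188/255) = 4.659 servings → $4.19.
banana only: max(17/3, 1188/544) = 5.667 servings → $1.70.
sweet potato + lentils with both tight: 1.404 servings and 1.626 servings → $1.81.
sweet potato + quinoa with both tight: 1.269 servings and 2.385 servings → $2.97.
sweet potato + banana: the both-tight solution has a negative serving — not a feasible corner.
lentils + quinoa: intersection lies outside the first quadrant.
lentils + banana with both tight: 2.03 servings and 0.93 servings → $1.40.
quinoa + banana with both tight: 2.907 servings and 0.821 servings → $2.86.
The minimum over all feasible corners is $1.40.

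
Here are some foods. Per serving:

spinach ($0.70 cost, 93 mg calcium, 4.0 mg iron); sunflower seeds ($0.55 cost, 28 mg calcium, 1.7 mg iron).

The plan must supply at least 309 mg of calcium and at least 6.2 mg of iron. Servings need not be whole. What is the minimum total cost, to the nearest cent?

At the optimum either one food covers both requirements or two foods hit both targets exactly; no other combination can be cheaper.
spinach only: max(309/93, 6.2/4.0) = 3.323 servings → $2.33.
sunflower seeds only: max(309/28, 6.2/1.7) = 11.04 servings → $6.07.
spinach + sunflower seeds with both targets exact would need a negative amount; discard.
The minimum over all feasible corners is $2.33.

$2.33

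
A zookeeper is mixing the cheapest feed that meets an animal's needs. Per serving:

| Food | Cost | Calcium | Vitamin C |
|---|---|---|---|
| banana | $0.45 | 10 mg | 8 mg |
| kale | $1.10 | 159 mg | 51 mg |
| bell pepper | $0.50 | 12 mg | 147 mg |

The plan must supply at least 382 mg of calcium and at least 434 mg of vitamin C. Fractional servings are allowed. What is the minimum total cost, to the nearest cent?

banana only: max(382/10, 434/8) = 54.25 servings → $24.41.
kale only: max(382/159, 434/51) = 8.51 servings → $9.36.
bell pepper only: max(382/12, 434/147) = 31.83 servings → $15.92.
banana + kale: intersection lies outside the first quadrant.
banana + bell pepper with both tight: 37.08 servings and 0.9345 servings → $17.15.
kale + bell pepper with both tight: 2.238 servings and 2.176 servings → $3.55.
Cheapest feasible corner: $3.55.

$3.55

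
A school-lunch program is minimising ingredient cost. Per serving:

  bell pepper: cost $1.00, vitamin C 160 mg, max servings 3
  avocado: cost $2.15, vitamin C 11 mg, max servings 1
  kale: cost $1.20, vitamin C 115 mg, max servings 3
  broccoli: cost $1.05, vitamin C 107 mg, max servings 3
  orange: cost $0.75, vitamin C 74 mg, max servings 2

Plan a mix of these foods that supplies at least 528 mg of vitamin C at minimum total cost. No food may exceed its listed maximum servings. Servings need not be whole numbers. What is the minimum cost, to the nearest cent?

Cost per mg of vitamin C: bell pepper $0.0063, broccoli $0.0098, orange $0.0101, kale $0.0104, avocado $0.1955.
Take 3 servings of bell pepper: +480.0 mg vitamin C for $3.00 (total $3.00, still need 48.0 mg).
Take 0.4486 servings of broccoli: +48.0 mg vitamin C for $0.47 (total $3.47, still need 0.0 mg).
Filling from the cheapest source first is optimal under one linear minimum: $3.47.

$3.47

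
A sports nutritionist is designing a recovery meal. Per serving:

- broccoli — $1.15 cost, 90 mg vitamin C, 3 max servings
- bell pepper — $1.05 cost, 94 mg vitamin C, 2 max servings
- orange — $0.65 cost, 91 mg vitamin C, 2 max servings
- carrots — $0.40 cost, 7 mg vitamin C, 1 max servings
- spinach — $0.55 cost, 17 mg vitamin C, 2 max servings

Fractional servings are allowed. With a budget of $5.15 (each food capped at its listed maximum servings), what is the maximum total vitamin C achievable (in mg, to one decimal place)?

507.0 mg

Vitamin C per dollar: orange 140, bell pepper 89.52, broccoli 78.26, spinach 30.91, carrots 17.5.
Take 2 servings of orange: spends $1.30, +182.0 mg vitamin C (running total 182.0 mg).
Take 2 servings of bell pepper: spends $2.10, +188.0 mg vitamin C (running total 370.0 mg).
Take 1.522 servings of broccoli: spends $1.75, +137.0 mg vitamin C (running total 507.0 mg).
Greedy by best ratio exhausts the cost allowance optimally: 507.0 mg.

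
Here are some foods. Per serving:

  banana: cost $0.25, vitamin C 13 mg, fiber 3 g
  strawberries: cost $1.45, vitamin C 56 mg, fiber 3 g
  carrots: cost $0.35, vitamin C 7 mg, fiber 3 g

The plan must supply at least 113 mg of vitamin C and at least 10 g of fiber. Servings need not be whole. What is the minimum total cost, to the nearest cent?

For a min-cost LP with two ≥-constraints, a basic feasible solution has at most two positive variables.
banana only: max(113/13, 10/3) = 8.692 servings → $2.17.
strawberries only: max(113/56, 10/3) = 3.333 servings → $4.83.
carrots only: max(113/7, 10/3) = 16.14 servings → $5.65.
banana + strawberries with both tight: 1.713 servings and 1.62 servings → $2.78.
banana + carrots: intersection lies outside the first quadrant.
strawberries + carrots with both tight: 1.83 servings and 1.503 servings → $3.18.
So the least-cost plan costs $2.17.

$2.17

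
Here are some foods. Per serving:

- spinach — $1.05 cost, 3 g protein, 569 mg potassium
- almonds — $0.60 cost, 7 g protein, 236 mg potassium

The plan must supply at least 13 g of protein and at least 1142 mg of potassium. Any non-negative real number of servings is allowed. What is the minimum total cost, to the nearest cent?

$2.31

Compare the cost at each extreme point of the feasible region.
spinach only: max(13/3, 1142/569) = 4.333 servings → $4.55.
almonds only: max(13/7, 1142/236) = 4.839 servings → $2.90.
spinach + almonds with both tight: 1.504 servings and 1.213 servings → $2.31.
Cheapest feasible corner: $2.31.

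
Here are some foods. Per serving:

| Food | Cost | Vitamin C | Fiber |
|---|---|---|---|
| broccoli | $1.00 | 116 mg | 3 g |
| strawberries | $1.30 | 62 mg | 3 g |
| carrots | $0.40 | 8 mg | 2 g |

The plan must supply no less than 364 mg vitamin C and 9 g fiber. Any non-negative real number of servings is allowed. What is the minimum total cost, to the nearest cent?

The cheapest plan sits at a corner of the feasible region — with two constraints it uses at most two foods.
broccoli only: max(364/116, 9/3) = 3.138 servings → $3.14.
strawberries only: max(364/62, 9/3) = 5.871 servings → $7.63.
carrots only: max(364/8, 9/2) = 45.5 servings → $18.20.
broccoli + strawberries: the both-tight solution has a negative serving — not a feasible corner.
broccoli + carrots: intersection lies outside the first quadrant.
strawberries + carrots: intersection lies outside the first quadrant.
So the least-cost plan costs $3.14.

$3.14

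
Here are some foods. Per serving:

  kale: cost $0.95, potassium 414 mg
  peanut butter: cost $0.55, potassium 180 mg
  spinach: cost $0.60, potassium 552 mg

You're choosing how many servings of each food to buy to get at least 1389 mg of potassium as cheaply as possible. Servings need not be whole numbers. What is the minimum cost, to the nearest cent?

$1.51

Cost per mg of potassium: spinach $0.0011, kale $0.0023, peanut butter $0.0031.
With no serving limits, use only spinach: 1389 mg / 552 mg = 2.516 servings × $0.60 = $1.51.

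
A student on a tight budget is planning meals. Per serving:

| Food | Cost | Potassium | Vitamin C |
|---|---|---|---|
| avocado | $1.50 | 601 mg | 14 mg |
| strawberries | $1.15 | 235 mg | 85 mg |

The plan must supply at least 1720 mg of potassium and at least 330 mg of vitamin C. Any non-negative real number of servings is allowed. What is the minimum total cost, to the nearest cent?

$6.35

With two linear requirements the optimum uses one or two foods; enumerate the corners.
avocado only: max(1720/601, 330/14) = 23.57 servings → $35.36.
strawberries only: max(1720/235, 330/85) = 7.319 servings → $8.42.
avocado + strawberries with both tight: 1.436 servings and 3.646 servings → $6.35.
So the least-cost plan costs $6.35.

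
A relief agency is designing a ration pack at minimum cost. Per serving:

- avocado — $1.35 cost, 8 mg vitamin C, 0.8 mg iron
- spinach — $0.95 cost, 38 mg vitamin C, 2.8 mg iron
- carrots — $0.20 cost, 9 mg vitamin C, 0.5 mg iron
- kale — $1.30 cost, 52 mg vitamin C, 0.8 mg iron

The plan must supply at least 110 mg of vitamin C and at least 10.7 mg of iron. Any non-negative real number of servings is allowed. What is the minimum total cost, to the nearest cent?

This is a tiny linear program; its minimum lies at a vertex of the feasible set. List the vertices and price them.
avocado only: max(110/8, 10.7/0.8) = 13.75 servings → $18.56.
spinach only: max(110/38, 10.7/2.8) = 3.821 servings → $3.63.
carrots only: max(110/9, 10.7/0.5) = 21.4 servings → $4.28.
kale only: max(110/52, 10.7/0.8) = 13.38 servings → $17.39.
avocado + spinach with both tight: 12.32 servings and 0.3 servings → $16.92.
avocado + carrots with both tight: 12.91 servings and 0.75 servings → $17.57.
avocado + kale with both tight: 13.31 servings and 0.06818 servings → $18.05.
spinach + carrots: the both-tight solution has a negative serving — not a feasible corner.
spinach + kale with both targets exact would need a negative amount; discard.
carrots + kale with both targets exact would need a negative amount; discard.
The minimum over all feasible corners is $3.63.

$3.63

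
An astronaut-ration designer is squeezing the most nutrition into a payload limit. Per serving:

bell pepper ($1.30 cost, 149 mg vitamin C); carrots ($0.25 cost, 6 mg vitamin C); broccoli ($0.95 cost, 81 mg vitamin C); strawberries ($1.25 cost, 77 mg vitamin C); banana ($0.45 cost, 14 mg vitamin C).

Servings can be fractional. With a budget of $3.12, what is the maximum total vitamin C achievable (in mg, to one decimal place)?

Vitamin C per dollar: bell pepper 114.6, broccoli 85.26, strawberries 61.6, banana 31.11, carrots 24.
With no serving limits, spend the whole cost allowance on bell pepper: $3.12 / $1.30 × 149 mg = 357.6 mg.

357.6 mg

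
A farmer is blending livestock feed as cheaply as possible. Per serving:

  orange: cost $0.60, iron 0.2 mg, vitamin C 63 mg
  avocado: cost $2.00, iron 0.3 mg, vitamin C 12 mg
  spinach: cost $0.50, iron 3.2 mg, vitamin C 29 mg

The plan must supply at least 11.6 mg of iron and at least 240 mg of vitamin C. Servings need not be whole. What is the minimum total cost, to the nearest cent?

Check every corner: each single food scaled to meet both minima, and each pair solved so both constraints bind.
orange only: max(11.6/0.2, 240/63) = 58 servings → $34.80.
avocado only: max(11.6/0.3, 240/12) = 38.67 servings → $77.33.
spinach only: max(11.6/3.2, 240/29) = 8.276 servings → $4.14.
orange + avocado with both targets exact would need a negative amount; discard.
orange + spinach with both tight: 2.204 servings and 3.487 servings → $3.07.
avocado + spinach with both tight: 14.53 servings and 2.263 servings → $30.20.
So the least-cost plan costs $3.07.

$3.07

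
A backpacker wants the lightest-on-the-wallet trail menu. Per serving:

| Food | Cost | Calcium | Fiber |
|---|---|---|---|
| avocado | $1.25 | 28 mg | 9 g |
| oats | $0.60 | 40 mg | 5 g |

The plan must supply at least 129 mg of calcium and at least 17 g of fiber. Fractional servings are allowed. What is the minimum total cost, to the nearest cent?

$2.04

With two linear requirements the optimum uses one or two foods; enumerate the corners.
avocado only: max(129/28, 17/9) = 4.607 servings → $5.76.
oats only: max(129/40, 17/5) = 3.4 servings → $2.04.
avocado + oats with both tight: 0.1591 servings and 3.114 servings → $2.07.
So the least-cost plan costs $2.04.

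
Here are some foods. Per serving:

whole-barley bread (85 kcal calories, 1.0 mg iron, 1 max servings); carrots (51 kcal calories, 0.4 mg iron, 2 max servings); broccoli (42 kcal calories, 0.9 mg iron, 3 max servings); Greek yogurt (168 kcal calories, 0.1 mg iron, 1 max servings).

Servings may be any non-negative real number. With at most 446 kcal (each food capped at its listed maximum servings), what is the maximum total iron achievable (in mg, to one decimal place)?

Iron per kcal: broccoli 0.02143, whole-barley bread 0.01176, carrots 0.007843, Greek yogurt 0.0005952.
Take 3 servings of broccoli: uses 126 kcal, +2.7 mg iron (running total 2.7 mg).
Take 1 serving of whole-barley bread: uses 85 kcal, +1.0 mg iron (running total 3.7 mg).
Take 2 servings of carrots: uses 102 kcal, +0.8 mg iron (running total 4.5 mg).
Take 0.7917 servings of Greek yogurt: uses 133 kcal, +0.1 mg iron (running total 4.6 mg).
Filling greedily by iron-per-kcal is optimal for one linear limit, giving 4.6 mg.

4.6 mg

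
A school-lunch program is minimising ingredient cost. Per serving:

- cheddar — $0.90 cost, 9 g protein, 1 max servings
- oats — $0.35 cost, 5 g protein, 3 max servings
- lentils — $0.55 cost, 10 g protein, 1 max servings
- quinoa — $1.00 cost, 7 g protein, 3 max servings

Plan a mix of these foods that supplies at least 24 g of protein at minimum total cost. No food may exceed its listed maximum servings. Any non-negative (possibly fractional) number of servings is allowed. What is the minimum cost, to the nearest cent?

Cost per g of protein: lentils $0.0550, oats $0.0700, cheddar $0.1000, quinoa $0.1429.
Take 1 serving of lentils: +10.0 g protein for $0.55 (total $0.55, still need 14.0 g).
Take 2.8 servings of oats: +14.0 g protein for $0.98 (total $1.53, still need 0.0 g).
Filling from the cheapest source first is optimal under one linear minimum: $1.53.

$1.53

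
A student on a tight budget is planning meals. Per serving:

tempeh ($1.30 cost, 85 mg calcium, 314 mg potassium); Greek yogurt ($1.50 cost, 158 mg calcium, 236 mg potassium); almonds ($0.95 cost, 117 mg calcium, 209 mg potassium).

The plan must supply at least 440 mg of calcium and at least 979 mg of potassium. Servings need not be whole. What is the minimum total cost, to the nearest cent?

Compare the cost at each extreme point of the feasible region.
tempeh only: max(440/85, 979/314) = 5.176 servings → $6.73.
Greek yogurt only: max(440/158, 979/236) = 4.148 servings → $6.22.
almonds only: max(440/117, 979/209) = 4.684 servings → $4.45.
tempeh + Greek yogurt with both tight: 1.72 servings and 1.859 servings → $5.03.
tempeh + almonds with both tight: 1.19 servings and 2.896 servings → $4.30.
Greek yogurt + almonds: intersection lies outside the first quadrant.
The minimum over all feasible corners is $4.30.

$4.30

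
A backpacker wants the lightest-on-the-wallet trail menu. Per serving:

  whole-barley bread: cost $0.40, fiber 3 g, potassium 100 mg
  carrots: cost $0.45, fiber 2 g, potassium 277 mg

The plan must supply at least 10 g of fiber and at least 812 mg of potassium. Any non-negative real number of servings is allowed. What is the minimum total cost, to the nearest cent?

Minimising a linear cost over {fiber ≥ 10, potassium ≥ 812, servings ≥ 0} — the optimum is at a vertex, using one or two foods.
whole-barley bread only: max(10/3, 812/100) = 8.12 servings → $3.25.
carrots only: max(10/2, 812/277) = 5 servings → $2.25.
whole-barley bread + carrots with both tight: 1.816 servings and 2.276 servings → $1.75.
The minimum over all feasible corners is $1.75.

$1.75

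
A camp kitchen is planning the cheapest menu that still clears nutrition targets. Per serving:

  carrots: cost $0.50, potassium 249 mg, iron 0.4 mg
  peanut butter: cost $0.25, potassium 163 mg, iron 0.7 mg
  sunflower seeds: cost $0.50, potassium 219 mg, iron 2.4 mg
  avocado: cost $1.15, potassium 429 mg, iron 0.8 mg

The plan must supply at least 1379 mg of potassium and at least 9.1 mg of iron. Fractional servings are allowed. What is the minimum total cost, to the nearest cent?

At the optimum either one food covers both requirements or two foods hit both targets exactly; no other combination can be cheaper.
carrots only: max(1379/249, 9.1/0.4) = 22.75 servings → $11.38.
peanut butter only: max(1379/163, 9.1/0.7) = 13 servings → $3.25.
sunflower seeds only: max(1379/219, 9.1/2.4) = 6.297 servings → $3.15.
avocado only: max(1379/429, 9.1/0.8) = 11.38 servings → $13.08.
carrots + peanut butter: intersection lies outside the first quadrant.
carrots + sunflower seeds with both tight: 2.582 servings and 3.361 servings → $2.97.
carrots + avocado: intersection lies outside the first quadrant.
peanut butter + sunflower seeds with both tight: 5.535 servings and 2.177 servings → $2.47.
peanut butter + avocado: the both-tight solution has a negative serving — not a feasible corner.
sunflower seeds + avocado with both tight: 3.278 servings and 1.541 servings → $3.41.
The minimum over all feasible corners is $2.47.

$2.47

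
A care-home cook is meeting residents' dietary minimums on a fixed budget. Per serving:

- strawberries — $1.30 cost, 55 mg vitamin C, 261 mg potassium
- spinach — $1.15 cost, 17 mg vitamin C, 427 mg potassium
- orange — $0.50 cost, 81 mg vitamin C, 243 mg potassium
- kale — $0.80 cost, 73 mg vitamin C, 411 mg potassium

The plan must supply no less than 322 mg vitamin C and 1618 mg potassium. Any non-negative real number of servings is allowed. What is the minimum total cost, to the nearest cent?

Compare the cost at each extreme point of the feasible region.
strawberries only: max(322/55, 1618/261) = 6.199 servings → $8.06.
spinach only: max(322/17, 1618/427) = 18.94 servings → $21.78.
orange only: max(322/81, 1618/243) = 6.658 servings → $3.33.
kale only: max(322/73, 1618/411) = 4.411 servings → $3.53.
strawberries + spinach with both tight: 5.774 servings and 0.2598 servings → $7.81.
strawberries + orange: the both-tight solution has a negative serving — not a feasible corner.
strawberries + kale with both tight: 4.006 servings and 1.393 servings → $6.32.
spinach + orange with both tight: 1.734 servings and 3.611 servings → $3.80.
spinach + kale with both targets exact would need a negative amount; discard.
orange + kale with both tight: 0.9149 servings and 3.396 servings → $3.17.
The minimum over all feasible corners is $3.17.

$3.17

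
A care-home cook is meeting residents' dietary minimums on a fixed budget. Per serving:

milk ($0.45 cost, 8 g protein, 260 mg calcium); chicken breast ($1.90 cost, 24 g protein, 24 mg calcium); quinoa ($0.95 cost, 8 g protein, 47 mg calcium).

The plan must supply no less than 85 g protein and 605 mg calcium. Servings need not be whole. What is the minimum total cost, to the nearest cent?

$4.78

This is a tiny linear program; its minimum lies at a vertex of the feasible set. List the vertices and price them.
milk only: max(85/8, 605/260) = 10.62 servings → $4.78.
chicken breast only: max(85/24, 605/24) = 25.21 servings → $47.90.
quinoa only: max(85/8, 605/47) = 12.87 servings → $12.23.
milk + chicken breast with both tight: 2.063 servings and 2.854 servings → $6.35.
milk + quinoa with both tight: 0.4959 servings and 10.13 servings → $9.85.
chicken breast + quinoa: the both-tight solution has a negative serving — not a feasible corner.
Cheapest feasible corner: $4.78.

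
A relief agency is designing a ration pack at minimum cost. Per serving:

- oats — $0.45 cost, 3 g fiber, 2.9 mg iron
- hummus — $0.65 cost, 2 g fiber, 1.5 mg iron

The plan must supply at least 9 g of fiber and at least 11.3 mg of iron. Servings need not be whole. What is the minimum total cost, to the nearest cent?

At the optimum either one food covers both requirements or two foods hit both targets exactly; no other combination can be cheaper.
oats only: max(9/3, 11.3/2.9) = 3.897 servings → $1.75.
hummus only: max(9/2, 11.3/1.5) = 7.533 servings → $4.90.
oats + hummus: intersection lies outside the first quadrant.
The minimum over all feasible corners is $1.75.

$1.75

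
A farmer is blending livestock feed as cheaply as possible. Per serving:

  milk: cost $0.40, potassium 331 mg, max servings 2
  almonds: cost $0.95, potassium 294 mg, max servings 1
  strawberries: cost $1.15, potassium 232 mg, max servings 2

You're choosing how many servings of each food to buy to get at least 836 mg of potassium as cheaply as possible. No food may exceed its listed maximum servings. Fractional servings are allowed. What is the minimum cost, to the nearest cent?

Cost per mg of potassium: milk $0.0012, almonds $0.0032, strawberries $0.0050.
Take 2 servings of milk: +662.0 mg potassium for $0.80 (total $0.80, still need 174.0 mg).
Take 0.5918 servings of almonds: +174.0 mg potassium for $0.56 (total $1.36, still need 0.0 mg).
Filling from the cheapest source first is optimal under one linear minimum: $1.36.

$1.36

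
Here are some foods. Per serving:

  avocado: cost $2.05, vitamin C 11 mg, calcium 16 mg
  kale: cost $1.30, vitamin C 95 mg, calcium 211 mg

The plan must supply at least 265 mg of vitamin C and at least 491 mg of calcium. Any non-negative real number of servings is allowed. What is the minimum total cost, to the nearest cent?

avocado only: max(265/11, 491/16) = 30.69 servings → $62.91.
kale only: max(265/95, 491/211) = 2.789 servings → $3.63.
avocado + kale with both tight: 11.57 servings and 1.449 servings → $25.61.
So the least-cost plan costs $3.63.

$3.63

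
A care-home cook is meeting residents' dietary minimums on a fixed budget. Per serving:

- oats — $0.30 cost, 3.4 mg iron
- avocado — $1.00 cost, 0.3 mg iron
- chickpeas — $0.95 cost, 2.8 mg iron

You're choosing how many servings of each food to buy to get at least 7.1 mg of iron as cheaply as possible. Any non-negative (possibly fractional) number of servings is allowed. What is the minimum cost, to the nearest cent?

$0.63

Cost per mg of iron: oats $0.0882, chickpeas $0.3393, avocado $3.3333.
With no serving limits, use only oats: 7.1 mg / 3.4 mg = 2.088 servings × $0.30 = $0.63.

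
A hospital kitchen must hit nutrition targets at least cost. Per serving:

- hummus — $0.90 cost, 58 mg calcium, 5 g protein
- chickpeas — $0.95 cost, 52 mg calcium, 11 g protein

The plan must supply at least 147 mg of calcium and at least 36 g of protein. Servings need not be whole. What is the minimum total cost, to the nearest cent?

At the optimum either one food covers both requirements or two foods hit both targets exactly; no other combination can be cheaper.
hummus only: max(147/58, 36/5) = 7.2 servings → $6.48.
chickpeas only: max(147/52, 36/11) = 3.273 servings → $3.11.
hummus + chickpeas with both targets exact would need a negative amount; discard.
So the least-cost plan costs $3.11.

$3.11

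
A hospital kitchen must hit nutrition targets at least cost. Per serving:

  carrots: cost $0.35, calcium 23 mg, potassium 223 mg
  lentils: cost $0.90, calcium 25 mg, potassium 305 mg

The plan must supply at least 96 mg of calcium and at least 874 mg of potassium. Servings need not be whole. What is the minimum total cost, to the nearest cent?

$1.46

At the optimum either one food covers both requirements or two foods hit both targets exactly; no other combination can be cheaper.
carrots only: max(96/23, 874/223) = 4.174 servings → $1.46.
lentils only: max(96/25, 874/305) = 3.84 servings → $3.46.
carrots + lentils: intersection lies outside the first quadrant.
Cheapest feasible corner: $1.46.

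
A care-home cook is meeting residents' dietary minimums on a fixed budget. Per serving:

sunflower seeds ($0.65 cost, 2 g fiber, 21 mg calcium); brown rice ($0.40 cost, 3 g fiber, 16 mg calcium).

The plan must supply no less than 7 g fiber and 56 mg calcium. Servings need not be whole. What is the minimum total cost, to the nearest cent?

$1.40

Compare the cost at each extreme point of the feasible region.
sunflower seeds only: max(7/2, 56/21) = 3.5 servings → $2.27.
brown rice only: max(7/3, 56/16) = 3.5 servings → $1.40.
sunflower seeds + brown rice with both tight: 1.806 servings and 1.129 servings → $1.63.
Cheapest feasible corner: $1.40.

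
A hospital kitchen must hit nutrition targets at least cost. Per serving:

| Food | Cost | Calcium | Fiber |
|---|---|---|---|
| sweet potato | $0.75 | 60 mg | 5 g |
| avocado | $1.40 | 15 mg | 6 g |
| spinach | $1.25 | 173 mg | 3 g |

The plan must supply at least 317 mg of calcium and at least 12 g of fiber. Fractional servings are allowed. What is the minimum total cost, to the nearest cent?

sweet potato only: max(317/60, 12/5) = 5.283 servings → $3.96.
avocado only: max(317/15, 12/6) = 21.13 servings → $29.59.
spinach only: max(317/173, 12/3) = 4 servings → $5.00.
sweet potato + avocado: intersection lies outside the first quadrant.
sweet potato + spinach with both tight: 1.642 servings and 1.263 servings → $2.81.
avocado + spinach with both tight: 1.133 servings and 1.734 servings → $3.75.
The minimum over all feasible corners is $2.81.

$2.81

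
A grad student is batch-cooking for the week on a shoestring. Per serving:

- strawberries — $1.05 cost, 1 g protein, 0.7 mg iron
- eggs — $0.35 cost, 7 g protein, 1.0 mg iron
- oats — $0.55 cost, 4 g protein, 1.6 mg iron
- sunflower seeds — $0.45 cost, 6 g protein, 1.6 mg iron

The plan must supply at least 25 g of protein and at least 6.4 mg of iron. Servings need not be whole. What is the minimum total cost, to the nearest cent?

$1.82

Check every corner: each single food scaled to meet both minima, and each pair solved so both constraints bind.
strawberries only: max(25/1, 6.4/0.7) = 25 servings → $26.25.
eggs only: max(25/7, 6.4/1.0) = 6.4 servings → $2.24.
oats only: max(25/4, 6.4/1.6) = 6.25 servings → $3.44.
sunflower seeds only: max(25/6, 6.4/1.6) = 4.167 servings → $1.88.
strawberries + eggs with both tight: 5.077 servings and 2.846 servings → $6.33.
strawberries + oats with both targets exact would need a negative amount; discard.
strawberries + sunflower seeds: the both-tight solution has a negative serving — not a feasible corner.
eggs + oats with both tight: 2 servings and 2.75 servings → $2.21.
eggs + sunflower seeds with both tight: 0.3077 servings and 3.808 servings → $1.82.
oats + sunflower seeds: the both-tight solution has a negative serving — not a feasible corner.
So the least-cost plan costs $1.82.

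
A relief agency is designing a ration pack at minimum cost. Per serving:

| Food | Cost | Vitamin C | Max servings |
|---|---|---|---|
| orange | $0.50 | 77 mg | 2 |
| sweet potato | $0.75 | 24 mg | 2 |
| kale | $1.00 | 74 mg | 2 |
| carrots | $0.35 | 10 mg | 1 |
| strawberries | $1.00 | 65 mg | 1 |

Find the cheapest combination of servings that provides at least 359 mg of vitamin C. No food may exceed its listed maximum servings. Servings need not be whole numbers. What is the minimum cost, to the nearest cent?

$3.88

Cost per mg of vitamin C: orange $0.0065, kale $0.0135, strawberries $0.0154, sweet potato $0.0312, carrots $0.0350.
Take 2 servings of orange: +154.0 mg vitamin C for $1.00 (total $1.00, still need 205.0 mg).
Take 2 servings of kale: +148.0 mg vitamin C for $2.00 (total $3.00, still need 57.0 mg).
Take 0.8769 servings of strawberries: +57.0 mg vitamin C for $0.88 (total $3.88, still need 0.0 mg).
Greedy by cheapest-per-mg is optimal for a single linear constraint, so the minimum cost is $3.88.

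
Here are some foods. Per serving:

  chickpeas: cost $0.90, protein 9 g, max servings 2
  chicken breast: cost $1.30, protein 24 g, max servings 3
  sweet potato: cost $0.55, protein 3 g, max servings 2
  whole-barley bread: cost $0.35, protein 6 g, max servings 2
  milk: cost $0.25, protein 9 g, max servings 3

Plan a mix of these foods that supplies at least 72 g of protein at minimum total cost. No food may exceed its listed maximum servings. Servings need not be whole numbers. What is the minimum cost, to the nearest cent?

Cost per g of protein: milk $0.0278, chicken breast $0.0542, whole-barley bread $0.0583, chickpeas $0.1000, sweet potato $0.1833.
Take 3 servings of milk: +27.0 g protein for $0.75 (total $0.75, still need 45.0 g).
Take 1.875 servings of chicken breast: +45.0 g protein for $2.44 (total $3.19, still need 0.0 g).
Greedy by cheapest-per-g is optimal for a single linear constraint, so the minimum cost is $3.19.

$3.19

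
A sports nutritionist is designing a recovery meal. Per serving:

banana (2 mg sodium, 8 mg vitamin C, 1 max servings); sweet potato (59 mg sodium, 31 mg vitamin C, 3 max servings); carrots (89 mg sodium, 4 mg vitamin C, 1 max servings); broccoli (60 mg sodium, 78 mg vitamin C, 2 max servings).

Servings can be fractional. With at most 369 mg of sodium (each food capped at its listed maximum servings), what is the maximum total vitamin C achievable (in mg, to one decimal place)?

260.1 mg

Vitamin C per mg sodium: banana 4, broccoli 1.3, sweet potato 0.5254, carrots 0.04494.
Take 1 serving of banana: uses 2 mg sodium, +8.0 mg vitamin C (running total 8.0 mg).
Take 2 servings of broccoli: uses 120 mg sodium, +156.0 mg vitamin C (running total 164.0 mg).
Take 3 servings of sweet potato: uses 177 mg sodium, +93.0 mg vitamin C (running total 257.0 mg).
Take 0.7865 servings of carrots: uses 70 mg sodium, +3.1 mg vitamin C (running total 260.1 mg).
Greedy by best ratio exhausts the sodium allowance optimally: 260.1 mg.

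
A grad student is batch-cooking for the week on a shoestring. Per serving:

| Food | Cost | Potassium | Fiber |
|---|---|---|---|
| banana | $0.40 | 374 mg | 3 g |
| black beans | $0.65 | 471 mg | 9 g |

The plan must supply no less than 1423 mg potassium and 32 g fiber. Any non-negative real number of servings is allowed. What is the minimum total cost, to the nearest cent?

An LP optimum is at a vertex; with two nutrient constraints at most two foods are used. Check each candidate.
banana only: max(1423/374, 32/3) = 10.67 servings → $4.27.
black beans only: max(1423/471, 32/9) = 3.556 servings → $2.31.
banana + black beans: the both-tight solution has a negative serving — not a feasible corner.
So the least-cost plan costs $2.31.

$2.31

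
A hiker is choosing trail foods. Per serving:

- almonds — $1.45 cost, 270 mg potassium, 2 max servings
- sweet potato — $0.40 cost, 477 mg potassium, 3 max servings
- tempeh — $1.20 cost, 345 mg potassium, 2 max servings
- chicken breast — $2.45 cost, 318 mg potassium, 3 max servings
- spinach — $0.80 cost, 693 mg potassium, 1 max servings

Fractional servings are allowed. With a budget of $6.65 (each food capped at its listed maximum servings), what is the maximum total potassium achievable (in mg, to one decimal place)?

Potassium per dollar: sweet potato 1192, spinach 866.2, tempeh 287.5, almonds 186.2, chicken breast 129.8.
Take 3 servings of sweet potato: spends $1.20, +1431.0 mg potassium (running total 1431.0 mg).
Take 1 serving of spinach: spends $0.80, +693.0 mg potassium (running total 2124.0 mg).
Take 2 servings of tempeh: spends $2.40, +690.0 mg potassium (running total 2814.0 mg).
Take 1.552 servings of almonds: spends $2.25, +419.0 mg potassium (running total 3233.0 mg).
Filling greedily by potassium-per-dollar is optimal for one linear limit, giving 3233.0 mg.

3233.0 mg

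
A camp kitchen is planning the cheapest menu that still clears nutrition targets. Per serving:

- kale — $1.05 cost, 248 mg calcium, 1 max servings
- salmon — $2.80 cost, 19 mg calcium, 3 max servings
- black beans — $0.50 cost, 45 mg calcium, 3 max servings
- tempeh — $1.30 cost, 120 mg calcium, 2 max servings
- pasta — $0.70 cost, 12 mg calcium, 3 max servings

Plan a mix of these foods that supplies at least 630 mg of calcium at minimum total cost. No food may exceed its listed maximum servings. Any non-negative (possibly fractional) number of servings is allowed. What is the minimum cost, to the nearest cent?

$5.56

Cost per mg of calcium: kale $0.0042, tempeh $0.0108, black beans $0.0111, pasta $0.0583, salmon $0.1474.
Take 1 serving of kale: +248.0 mg calcium for $1.05 (total $1.05, still need 382.0 mg).
Take 2 servings of tempeh: +240.0 mg calcium for $2.60 (total $3.65, still need 142.0 mg).
Take 3 servings of black beans: +135.0 mg calcium for $1.50 (total $5.15, still need 7.0 mg).
Take 0.5833 servings of pasta: +7.0 mg calcium for $0.41 (total $5.56, still need 0.0 mg).
Filling from the cheapest source first is optimal under one linear minimum: $5.56.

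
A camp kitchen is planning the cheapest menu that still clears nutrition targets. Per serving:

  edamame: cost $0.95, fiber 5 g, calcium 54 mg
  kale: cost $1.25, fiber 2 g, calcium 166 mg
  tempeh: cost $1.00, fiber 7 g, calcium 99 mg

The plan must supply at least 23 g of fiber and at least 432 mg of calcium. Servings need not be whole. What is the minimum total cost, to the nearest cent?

$4.03

Check every corner: each single food scaled to meet both minima, and each pair solved so both constraints bind.
edamame only: max(23/5, 432/54) = 8 servings → $7.60.
kale only: max(23/2, 432/166) = 11.5 servings → $14.38.
tempeh only: max(23/7, 432/99) = 4.364 servings → $4.36.
edamame + kale with both tight: 4.091 servings and 1.271 servings → $5.48.
edamame + tempeh: the both-tight solution has a negative serving — not a feasible corner.
kale + tempeh with both tight: 0.7749 servings and 3.064 servings → $4.03.
The minimum over all feasible corners is $4.03.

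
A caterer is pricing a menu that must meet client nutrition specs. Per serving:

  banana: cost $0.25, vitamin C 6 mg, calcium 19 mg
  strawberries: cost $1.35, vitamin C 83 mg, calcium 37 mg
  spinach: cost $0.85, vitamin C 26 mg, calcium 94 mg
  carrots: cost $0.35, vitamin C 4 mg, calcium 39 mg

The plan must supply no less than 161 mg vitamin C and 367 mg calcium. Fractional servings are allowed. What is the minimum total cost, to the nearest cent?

$4.15

banana only: max(161/6, 367/19) = 26.83 servings → $6.71.
strawberries only: max(161/83, 367/37) = 9.919 servings → $13.39.
spinach only: max(161/26, 367/94) = 6.192 servings → $5.26.
carrots only: max(161/4, 367/39) = 40.25 servings → $14.09.
banana + strawberries with both tight: 18.08 servings and 0.6325 servings → $5.37.
banana + spinach: intersection lies outside the first quadrant.
banana + carrots: the both-tight solution has a negative serving — not a feasible corner.
strawberries + spinach with both tight: 0.8175 servings and 3.582 servings → $4.15.
strawberries + carrots with both tight: 1.557 servings and 7.933 servings → $4.88.
spinach + carrots: intersection lies outside the first quadrant.
The minimum over all feasible corners is $4.15.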